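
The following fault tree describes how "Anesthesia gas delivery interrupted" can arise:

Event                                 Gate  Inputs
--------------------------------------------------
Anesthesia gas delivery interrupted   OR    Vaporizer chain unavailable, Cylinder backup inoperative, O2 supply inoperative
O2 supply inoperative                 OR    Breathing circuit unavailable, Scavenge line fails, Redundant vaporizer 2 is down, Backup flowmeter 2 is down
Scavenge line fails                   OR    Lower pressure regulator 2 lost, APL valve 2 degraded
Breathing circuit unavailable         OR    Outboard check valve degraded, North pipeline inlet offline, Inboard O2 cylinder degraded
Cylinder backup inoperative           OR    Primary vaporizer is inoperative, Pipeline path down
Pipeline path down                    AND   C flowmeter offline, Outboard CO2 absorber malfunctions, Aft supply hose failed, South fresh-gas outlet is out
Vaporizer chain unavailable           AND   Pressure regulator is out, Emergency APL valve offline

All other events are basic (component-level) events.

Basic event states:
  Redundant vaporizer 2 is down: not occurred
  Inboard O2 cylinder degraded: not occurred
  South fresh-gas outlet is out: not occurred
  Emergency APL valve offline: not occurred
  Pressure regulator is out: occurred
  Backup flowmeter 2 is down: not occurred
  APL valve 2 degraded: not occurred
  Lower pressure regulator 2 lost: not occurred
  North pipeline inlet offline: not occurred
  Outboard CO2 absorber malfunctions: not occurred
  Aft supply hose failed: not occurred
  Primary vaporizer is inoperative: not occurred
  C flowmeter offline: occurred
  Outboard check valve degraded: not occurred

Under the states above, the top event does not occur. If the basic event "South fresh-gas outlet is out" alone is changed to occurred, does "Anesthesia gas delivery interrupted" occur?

No

Counterfactual: set "South fresh-gas outlet is out" to occurred.
Vaporizer chain unavailable [AND]: Pressure regulator is out=occurs, Emergency APL valve offline=not → not all inputs occur → does not occur.
Pipeline path down [AND]: C flowmeter offline=occurs, Outboard CO2 absorber malfunctions=not, Aft supply hose failed=not, South fresh-gas outlet is out=occurs → not all inputs occur → does not occur.
Cylinder backup inoperative [OR]: Primary vaporizer is inoperative=not, Pipeline path down=not → no input occurs → does not occur.
Breathing circuit unavailable [OR]: Outboard check valve degraded=not, North pipeline inlet offline=not, Inboard O2 cylinder degraded=not → no input occurs → does not occur.
Scavenge line fails [OR]: Lower pressure regulator 2 lost=not, APL valve 2 degraded=not → no input occurs → does not occur.
O2 supply inoperative [OR]: Breathing circuit unavailable=not, Scavenge line fails=not, Redundant vaporizer 2 is down=not, Backup flowmeter 2 is down=not → no input occurs → does not occur.
Anesthesia gas delivery interrupted [OR]: Vaporizer chain unavailable=not, Cylinder backup inoperative=not, O2 supply inoperative=not → no input occurs → does not occur.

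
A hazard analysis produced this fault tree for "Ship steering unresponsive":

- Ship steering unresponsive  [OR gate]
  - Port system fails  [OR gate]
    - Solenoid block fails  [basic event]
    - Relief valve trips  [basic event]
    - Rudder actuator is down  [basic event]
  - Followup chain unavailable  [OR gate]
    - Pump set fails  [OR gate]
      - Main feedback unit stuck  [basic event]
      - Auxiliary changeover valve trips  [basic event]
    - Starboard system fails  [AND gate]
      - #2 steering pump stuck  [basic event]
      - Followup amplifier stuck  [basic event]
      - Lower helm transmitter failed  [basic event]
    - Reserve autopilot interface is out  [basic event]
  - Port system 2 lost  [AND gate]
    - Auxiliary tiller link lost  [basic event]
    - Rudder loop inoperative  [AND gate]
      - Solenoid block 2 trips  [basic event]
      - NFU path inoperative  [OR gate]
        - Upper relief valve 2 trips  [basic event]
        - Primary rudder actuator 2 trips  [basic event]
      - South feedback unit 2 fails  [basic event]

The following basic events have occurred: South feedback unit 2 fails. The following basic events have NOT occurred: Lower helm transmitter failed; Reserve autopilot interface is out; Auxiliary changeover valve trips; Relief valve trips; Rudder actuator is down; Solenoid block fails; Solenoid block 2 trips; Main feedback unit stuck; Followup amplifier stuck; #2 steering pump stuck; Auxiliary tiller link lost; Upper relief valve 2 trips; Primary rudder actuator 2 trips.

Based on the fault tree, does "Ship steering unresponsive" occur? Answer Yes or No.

Port system fails [OR]: Solenoid block fails=not, Relief valve trips=not, Rudder actuator is down=not → no input occurs → does not occur.
Pump set fails [OR]: Main feedback unit stuck=not, Auxiliary changeover valve trips=not → no input occurs → does not occur.
Starboard system fails [AND]: #2 steering pump stuck=not, Followup amplifier stuck=not, Lower helm transmitter failed=not → not all inputs occur → does not occur.
Followup chain unavailable [OR]: Pump set fails=not, Starboard system fails=not, Reserve autopilot interface is out=not → no input occurs → does not occur.
NFU path inoperative [OR]: Upper relief valve 2 trips=not, Primary rudder actuator 2 trips=not → no input occurs → does not occur.
Rudder loop inoperative [AND]: Solenoid block 2 trips=not, NFU path inoperative=not, South feedback unit 2 fails=occurs → not all inputs occur → does not occur.
Port system 2 lost [AND]: Auxiliary tiller link lost=not, Rudder loop inoperative=not → not all inputs occur → does not occur.
Ship steering unresponsive [OR]: Port system fails=not, Followup chain unavailable=not, Port system 2 lost=not → no input occurs → does not occur.

No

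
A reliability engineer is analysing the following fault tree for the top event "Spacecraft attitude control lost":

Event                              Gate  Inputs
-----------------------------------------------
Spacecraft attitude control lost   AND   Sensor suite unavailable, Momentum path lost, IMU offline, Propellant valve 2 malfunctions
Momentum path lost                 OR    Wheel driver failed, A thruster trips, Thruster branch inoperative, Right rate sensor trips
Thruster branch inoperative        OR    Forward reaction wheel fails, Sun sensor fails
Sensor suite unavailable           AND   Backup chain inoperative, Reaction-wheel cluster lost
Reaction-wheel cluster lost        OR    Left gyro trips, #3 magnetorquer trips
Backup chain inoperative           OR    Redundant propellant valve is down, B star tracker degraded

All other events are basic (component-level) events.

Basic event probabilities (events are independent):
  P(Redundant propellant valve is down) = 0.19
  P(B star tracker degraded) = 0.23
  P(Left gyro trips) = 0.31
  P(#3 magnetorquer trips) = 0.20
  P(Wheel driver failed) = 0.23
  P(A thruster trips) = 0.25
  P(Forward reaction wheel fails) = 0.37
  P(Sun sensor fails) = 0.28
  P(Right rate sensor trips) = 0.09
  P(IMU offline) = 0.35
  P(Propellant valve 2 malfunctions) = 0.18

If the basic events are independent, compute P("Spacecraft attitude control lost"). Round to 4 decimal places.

P(Backup chain inoperative) [OR] = 1 − (1−0.19) × (1−0.23) = 0.376300
P(Reaction-wheel cluster lost) [OR] = 1 − (1−0.31) × (1−0.20) = 0.448000
P(Sensor suite unavailable) [AND] = 0.376300 × 0.448000 = 0.168582
P(Thruster branch inoperative) [OR] = 1 − (1−0.37) × (1−0.28) = 0.546400
P(Momentum path lost) [OR] = 1 − (1−0.23) × (1−0.25) × (1−0.546400) × (1−0.09) = 0.761622
P(Spacecraft attitude control lost) [AND] = 0.168582 × 0.761622 × 0.35 × 0.18 = 0.008089
Rounded to 4 decimal places: P(Spacecraft attitude control lost) ≈ 0.0081.

0.0081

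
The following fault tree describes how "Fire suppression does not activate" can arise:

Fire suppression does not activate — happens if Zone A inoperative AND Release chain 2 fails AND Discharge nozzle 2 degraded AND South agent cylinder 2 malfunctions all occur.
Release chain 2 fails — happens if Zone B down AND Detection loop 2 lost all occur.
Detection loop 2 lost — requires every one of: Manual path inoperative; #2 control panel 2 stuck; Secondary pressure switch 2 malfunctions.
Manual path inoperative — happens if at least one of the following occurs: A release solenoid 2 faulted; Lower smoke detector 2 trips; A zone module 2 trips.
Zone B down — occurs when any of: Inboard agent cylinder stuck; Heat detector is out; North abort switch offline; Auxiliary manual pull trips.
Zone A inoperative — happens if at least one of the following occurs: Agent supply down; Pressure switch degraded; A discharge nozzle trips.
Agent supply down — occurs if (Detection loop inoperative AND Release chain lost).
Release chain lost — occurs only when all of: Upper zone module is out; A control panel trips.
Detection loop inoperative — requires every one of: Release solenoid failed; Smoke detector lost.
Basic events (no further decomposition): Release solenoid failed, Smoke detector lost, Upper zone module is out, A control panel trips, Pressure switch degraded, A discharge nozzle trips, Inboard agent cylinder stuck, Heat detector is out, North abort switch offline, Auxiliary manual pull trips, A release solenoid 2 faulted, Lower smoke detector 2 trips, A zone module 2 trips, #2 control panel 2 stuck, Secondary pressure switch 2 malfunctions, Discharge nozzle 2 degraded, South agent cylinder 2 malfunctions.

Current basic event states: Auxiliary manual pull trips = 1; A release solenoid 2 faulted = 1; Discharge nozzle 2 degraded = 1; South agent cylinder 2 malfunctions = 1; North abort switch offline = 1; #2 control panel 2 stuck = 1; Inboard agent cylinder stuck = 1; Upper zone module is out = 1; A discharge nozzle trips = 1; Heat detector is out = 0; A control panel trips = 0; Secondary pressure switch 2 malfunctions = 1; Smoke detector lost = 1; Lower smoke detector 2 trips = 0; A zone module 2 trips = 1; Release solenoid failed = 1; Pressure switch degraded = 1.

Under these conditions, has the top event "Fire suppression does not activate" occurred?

Yes

Detection loop inoperative [AND]: Release solenoid failed=occurs, Smoke detector lost=occurs → all inputs occur → occurs.
Release chain lost [AND]: Upper zone module is out=occurs, A control panel trips=not → not all inputs occur → does not occur.
Agent supply down [AND]: Detection loop inoperative=occurs, Release chain lost=not → not all inputs occur → does not occur.
Zone A inoperative [OR]: Agent supply down=not, Pressure switch degraded=occurs, A discharge nozzle trips=occurs → at least one input occurs → occurs.
Zone B down [OR]: Inboard agent cylinder stuck=occurs, Heat detector is out=not, North abort switch offline=occurs, Auxiliary manual pull trips=occurs → at least one input occurs → occurs.
Manual path inoperative [OR]: A release solenoid 2 faulted=occurs, Lower smoke detector 2 trips=not, A zone module 2 trips=occurs → at least one input occurs → occurs.
Detection loop 2 lost [AND]: Manual path inoperative=occurs, #2 control panel 2 stuck=occurs, Secondary pressure switch 2 malfunctions=occurs → all inputs occur → occurs.
Release chain 2 fails [AND]: Zone B down=occurs, Detection loop 2 lost=occurs → all inputs occur → occurs.
Fire suppression does not activate [AND]: Zone A inoperative=occurs, Release chain 2 fails=occurs, Discharge nozzle 2 degraded=occurs, South agent cylinder 2 malfunctions=occurs → all inputs occur → occurs.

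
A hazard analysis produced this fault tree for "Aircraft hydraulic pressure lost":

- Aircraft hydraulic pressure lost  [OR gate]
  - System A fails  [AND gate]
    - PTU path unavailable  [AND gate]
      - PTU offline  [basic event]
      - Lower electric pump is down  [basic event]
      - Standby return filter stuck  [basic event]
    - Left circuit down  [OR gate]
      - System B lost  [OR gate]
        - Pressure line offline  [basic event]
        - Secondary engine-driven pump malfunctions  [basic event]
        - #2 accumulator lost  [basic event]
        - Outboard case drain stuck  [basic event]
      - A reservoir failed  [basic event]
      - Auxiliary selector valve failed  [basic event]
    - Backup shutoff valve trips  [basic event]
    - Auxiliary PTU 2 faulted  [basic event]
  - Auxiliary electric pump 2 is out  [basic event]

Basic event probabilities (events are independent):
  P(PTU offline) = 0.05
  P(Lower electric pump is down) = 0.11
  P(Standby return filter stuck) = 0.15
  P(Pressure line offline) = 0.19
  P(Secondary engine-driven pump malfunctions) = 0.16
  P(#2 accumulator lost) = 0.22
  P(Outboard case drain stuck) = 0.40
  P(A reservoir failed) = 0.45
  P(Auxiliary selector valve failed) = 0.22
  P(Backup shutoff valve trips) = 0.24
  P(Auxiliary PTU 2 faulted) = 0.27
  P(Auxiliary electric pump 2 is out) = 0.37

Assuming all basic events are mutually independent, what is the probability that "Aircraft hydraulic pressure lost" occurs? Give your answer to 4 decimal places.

0.3700

P(PTU path unavailable) [AND] = 0.05 × 0.11 × 0.15 = 0.000825
P(System B lost) [OR] = 1 − (1−0.19) × (1−0.16) × (1−0.22) × (1−0.40) = 0.681573
P(Left circuit down) [OR] = 1 − (1−0.681573) × (1−0.45) × (1−0.22) = 0.863395
P(System A fails) [AND] = 0.000825 × 0.863395 × 0.24 × 0.27 = 0.000046
P(Aircraft hydraulic pressure lost) [OR] = 1 − (1−0.000046) × (1−0.37) = 0.370029
Rounded to 4 decimal places: P(Aircraft hydraulic pressure lost) ≈ 0.3700.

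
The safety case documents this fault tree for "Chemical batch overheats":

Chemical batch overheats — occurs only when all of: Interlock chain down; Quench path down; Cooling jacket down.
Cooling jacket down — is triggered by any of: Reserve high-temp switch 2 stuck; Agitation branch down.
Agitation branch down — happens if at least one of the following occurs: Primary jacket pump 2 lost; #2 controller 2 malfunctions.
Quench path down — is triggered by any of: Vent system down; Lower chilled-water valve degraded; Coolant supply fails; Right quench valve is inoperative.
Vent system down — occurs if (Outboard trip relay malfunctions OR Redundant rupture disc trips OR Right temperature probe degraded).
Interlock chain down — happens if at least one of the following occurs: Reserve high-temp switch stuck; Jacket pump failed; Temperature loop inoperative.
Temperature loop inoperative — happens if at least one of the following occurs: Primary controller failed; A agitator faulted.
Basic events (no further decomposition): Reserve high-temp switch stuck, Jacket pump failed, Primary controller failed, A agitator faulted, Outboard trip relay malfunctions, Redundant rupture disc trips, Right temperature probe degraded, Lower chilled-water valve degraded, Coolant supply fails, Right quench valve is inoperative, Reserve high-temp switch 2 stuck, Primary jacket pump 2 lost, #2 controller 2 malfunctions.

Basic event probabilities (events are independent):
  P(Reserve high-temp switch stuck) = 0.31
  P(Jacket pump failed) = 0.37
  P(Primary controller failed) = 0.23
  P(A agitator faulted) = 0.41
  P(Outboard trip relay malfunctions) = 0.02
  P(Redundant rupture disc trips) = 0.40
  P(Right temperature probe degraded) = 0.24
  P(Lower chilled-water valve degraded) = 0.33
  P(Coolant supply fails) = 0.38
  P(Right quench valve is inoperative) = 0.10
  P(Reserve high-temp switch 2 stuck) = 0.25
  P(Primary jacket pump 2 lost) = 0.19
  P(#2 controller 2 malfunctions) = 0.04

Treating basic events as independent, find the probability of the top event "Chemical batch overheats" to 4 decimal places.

P(Temperature loop inoperative) [OR] = 1 − (1−0.23) × (1−0.41) = 0.545700
P(Interlock chain down) [OR] = 1 − (1−0.31) × (1−0.37) × (1−0.545700) = 0.802516
P(Vent system down) [OR] = 1 − (1−0.02) × (1−0.40) × (1−0.24) = 0.553120
P(Quench path down) [OR] = 1 − (1−0.553120) × (1−0.33) × (1−0.38) × (1−0.10) = 0.832929
P(Agitation branch down) [OR] = 1 − (1−0.19) × (1−0.04) = 0.222400
P(Cooling jacket down) [OR] = 1 − (1−0.25) × (1−0.222400) = 0.416800
P(Chemical batch overheats) [AND] = 0.802516 × 0.832929 × 0.416800 = 0.278605
Rounded to 4 decimal places: P(Chemical batch overheats) ≈ 0.2786.

0.2786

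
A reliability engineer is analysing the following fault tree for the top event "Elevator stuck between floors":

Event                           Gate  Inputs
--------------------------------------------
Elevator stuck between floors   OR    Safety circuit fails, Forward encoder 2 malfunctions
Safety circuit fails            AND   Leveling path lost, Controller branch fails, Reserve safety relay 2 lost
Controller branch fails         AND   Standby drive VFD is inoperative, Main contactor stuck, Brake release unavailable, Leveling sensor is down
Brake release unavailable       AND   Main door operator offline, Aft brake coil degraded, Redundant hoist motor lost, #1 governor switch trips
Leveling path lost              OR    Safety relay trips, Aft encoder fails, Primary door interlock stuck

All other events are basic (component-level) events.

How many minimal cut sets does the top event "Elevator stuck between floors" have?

4

Leveling path lost [OR]: union of children's cut sets → 3 cut set(s).
Brake release unavailable [AND]: one cut set from each child combined → 1 × 1 × 1 × 1 = 1 cut set(s).
Controller branch fails [AND]: one cut set from each child combined → 1 × 1 × 1 × 1 = 1 cut set(s).
Safety circuit fails [AND]: one cut set from each child combined → 3 × 1 × 1 = 3 cut set(s).
Elevator stuck between floors [OR]: union of children's cut sets → 4 cut set(s).
Minimal cut sets: {#1 governor switch trips, Aft brake coil degraded, Leveling sensor is down, Main contactor stuck, Main door operator offline, Redundant hoist motor lost, Reserve safety relay 2 lost, Safety relay trips, Standby drive VFD is inoperative}; {#1 governor switch trips, Aft brake coil degraded, Aft encoder fails, Leveling sensor is down, Main contactor stuck, Main door operator offline, Redundant hoist motor lost, Reserve safety relay 2 lost, Standby drive VFD is inoperative}; {#1 governor switch trips, Aft brake coil degraded, Leveling sensor is down, Main contactor stuck, Main door operator offline, Primary door interlock stuck, Redundant hoist motor lost, Reserve safety relay 2 lost, Standby drive VFD is inoperative}; {Forward encoder 2 malfunctions}.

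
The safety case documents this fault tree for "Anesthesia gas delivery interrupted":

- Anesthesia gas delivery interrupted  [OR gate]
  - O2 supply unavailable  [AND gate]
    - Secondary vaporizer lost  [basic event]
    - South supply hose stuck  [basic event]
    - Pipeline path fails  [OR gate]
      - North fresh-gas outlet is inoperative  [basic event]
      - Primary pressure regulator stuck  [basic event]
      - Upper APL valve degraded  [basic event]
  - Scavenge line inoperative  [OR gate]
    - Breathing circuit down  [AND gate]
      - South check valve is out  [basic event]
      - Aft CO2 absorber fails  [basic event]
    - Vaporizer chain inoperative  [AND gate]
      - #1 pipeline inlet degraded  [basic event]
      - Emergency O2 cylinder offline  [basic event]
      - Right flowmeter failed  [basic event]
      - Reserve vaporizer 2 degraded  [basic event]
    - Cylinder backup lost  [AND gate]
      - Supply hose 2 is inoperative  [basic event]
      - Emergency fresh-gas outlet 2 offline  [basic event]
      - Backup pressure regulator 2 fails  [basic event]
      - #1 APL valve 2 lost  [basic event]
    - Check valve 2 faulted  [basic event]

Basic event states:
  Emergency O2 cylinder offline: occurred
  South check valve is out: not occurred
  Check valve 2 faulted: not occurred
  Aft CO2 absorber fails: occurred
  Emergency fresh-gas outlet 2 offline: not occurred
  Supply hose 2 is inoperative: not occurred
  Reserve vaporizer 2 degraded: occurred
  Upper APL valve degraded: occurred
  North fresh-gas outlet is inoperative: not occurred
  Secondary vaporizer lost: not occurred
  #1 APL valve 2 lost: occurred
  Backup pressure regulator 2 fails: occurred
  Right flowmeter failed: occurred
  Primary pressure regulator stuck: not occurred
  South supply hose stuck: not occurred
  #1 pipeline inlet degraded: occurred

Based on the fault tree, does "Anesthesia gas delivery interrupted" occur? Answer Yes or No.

Yes

Pipeline path fails [OR]: North fresh-gas outlet is inoperative=not, Primary pressure regulator stuck=not, Upper APL valve degraded=occurs → at least one input occurs → occurs.
O2 supply unavailable [AND]: Secondary vaporizer lost=not, South supply hose stuck=not, Pipeline path fails=occurs → not all inputs occur → does not occur.
Breathing circuit down [AND]: South check valve is out=not, Aft CO2 absorber fails=occurs → not all inputs occur → does not occur.
Vaporizer chain inoperative [AND]: #1 pipeline inlet degraded=occurs, Emergency O2 cylinder offline=occurs, Right flowmeter failed=occurs, Reserve vaporizer 2 degraded=occurs → all inputs occur → occurs.
Cylinder backup lost [AND]: Supply hose 2 is inoperative=not, Emergency fresh-gas outlet 2 offline=not, Backup pressure regulator 2 fails=occurs, #1 APL valve 2 lost=occurs → not all inputs occur → does not occur.
Scavenge line inoperative [OR]: Breathing circuit down=not, Vaporizer chain inoperative=occurs, Cylinder backup lost=not, Check valve 2 faulted=not → at least one input occurs → occurs.
Anesthesia gas delivery interrupted [OR]: O2 supply unavailable=not, Scavenge line inoperative=occurs → at least one input occurs → occurs.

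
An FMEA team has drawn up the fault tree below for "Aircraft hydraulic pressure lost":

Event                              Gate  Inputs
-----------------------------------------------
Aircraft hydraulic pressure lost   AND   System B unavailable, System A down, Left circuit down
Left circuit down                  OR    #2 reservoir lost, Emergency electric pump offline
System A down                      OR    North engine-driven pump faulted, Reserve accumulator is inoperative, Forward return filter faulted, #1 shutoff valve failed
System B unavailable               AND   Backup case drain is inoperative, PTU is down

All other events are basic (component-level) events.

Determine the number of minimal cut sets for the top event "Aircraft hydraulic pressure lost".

8

System B unavailable [AND]: one cut set from each child combined → 1 × 1 = 1 cut set(s).
System A down [OR]: union of children's cut sets → 4 cut set(s).
Left circuit down [OR]: union of children's cut sets → 2 cut set(s).
Aircraft hydraulic pressure lost [AND]: one cut set from each child combined → 1 × 4 × 2 = 8 cut set(s).
Minimal cut sets: {#2 reservoir lost, Backup case drain is inoperative, North engine-driven pump faulted, PTU is down}; {Backup case drain is inoperative, Emergency electric pump offline, North engine-driven pump faulted, PTU is down}; {#2 reservoir lost, Backup case drain is inoperative, PTU is down, Reserve accumulator is inoperative}; {Backup case drain is inoperative, Emergency electric pump offline, PTU is down, Reserve accumulator is inoperative}; {#2 reservoir lost, Backup case drain is inoperative, Forward return filter faulted, PTU is down}; {Backup case drain is inoperative, Emergency electric pump offline, Forward return filter faulted, PTU is down}; {#1 shutoff valve failed, #2 reservoir lost, Backup case drain is inoperative, PTU is down}; {#1 shutoff valve failed, Backup case drain is inoperative, Emergency electric pump offline, PTU is down}.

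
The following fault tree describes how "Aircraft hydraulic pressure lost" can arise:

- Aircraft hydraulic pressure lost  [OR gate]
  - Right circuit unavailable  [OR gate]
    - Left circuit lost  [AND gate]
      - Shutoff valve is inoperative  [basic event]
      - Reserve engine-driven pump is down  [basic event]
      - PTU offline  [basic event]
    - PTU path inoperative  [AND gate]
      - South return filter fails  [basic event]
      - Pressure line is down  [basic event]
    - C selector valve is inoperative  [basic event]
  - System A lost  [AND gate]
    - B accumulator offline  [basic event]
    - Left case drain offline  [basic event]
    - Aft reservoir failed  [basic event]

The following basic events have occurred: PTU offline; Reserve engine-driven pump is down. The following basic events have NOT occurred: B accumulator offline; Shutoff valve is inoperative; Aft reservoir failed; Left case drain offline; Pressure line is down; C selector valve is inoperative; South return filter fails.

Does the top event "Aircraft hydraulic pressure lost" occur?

No

Left circuit lost [AND]: Shutoff valve is inoperative=not, Reserve engine-driven pump is down=occurs, PTU offline=occurs → not all inputs occur → does not occur.
PTU path inoperative [AND]: South return filter fails=not, Pressure line is down=not → not all inputs occur → does not occur.
Right circuit unavailable [OR]: Left circuit lost=not, PTU path inoperative=not, C selector valve is inoperative=not → no input occurs → does not occur.
System A lost [AND]: B accumulator offline=not, Left case drain offline=not, Aft reservoir failed=not → not all inputs occur → does not occur.
Aircraft hydraulic pressure lost [OR]: Right circuit unavailable=not, System A lost=not → no input occurs → does not occur.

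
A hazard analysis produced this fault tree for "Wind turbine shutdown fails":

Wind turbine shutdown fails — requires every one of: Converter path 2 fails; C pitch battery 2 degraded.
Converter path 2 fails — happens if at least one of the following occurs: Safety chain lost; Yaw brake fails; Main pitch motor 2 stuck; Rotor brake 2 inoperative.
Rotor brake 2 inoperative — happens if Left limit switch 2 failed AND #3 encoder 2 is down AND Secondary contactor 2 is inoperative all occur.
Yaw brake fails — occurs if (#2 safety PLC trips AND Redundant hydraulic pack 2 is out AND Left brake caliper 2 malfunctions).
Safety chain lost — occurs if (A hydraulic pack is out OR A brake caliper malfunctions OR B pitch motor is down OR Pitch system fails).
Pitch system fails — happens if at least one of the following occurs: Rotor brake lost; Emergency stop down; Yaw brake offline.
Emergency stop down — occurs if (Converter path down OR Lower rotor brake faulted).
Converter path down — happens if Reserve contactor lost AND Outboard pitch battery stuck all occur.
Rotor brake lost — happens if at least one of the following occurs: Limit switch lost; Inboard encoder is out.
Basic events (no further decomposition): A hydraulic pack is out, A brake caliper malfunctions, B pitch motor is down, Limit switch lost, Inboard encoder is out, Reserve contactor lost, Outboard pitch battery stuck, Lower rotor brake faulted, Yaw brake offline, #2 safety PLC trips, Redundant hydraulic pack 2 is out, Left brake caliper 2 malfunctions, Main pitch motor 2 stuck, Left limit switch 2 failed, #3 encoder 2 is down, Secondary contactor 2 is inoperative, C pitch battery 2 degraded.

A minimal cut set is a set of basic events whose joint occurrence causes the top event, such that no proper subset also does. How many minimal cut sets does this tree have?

11

Rotor brake lost [OR]: union of children's cut sets → 2 cut set(s).
Converter path down [AND]: one cut set from each child combined → 1 × 1 = 1 cut set(s).
Emergency stop down [OR]: union of children's cut sets → 2 cut set(s).
Pitch system fails [OR]: union of children's cut sets → 5 cut set(s).
Safety chain lost [OR]: union of children's cut sets → 8 cut set(s).
Yaw brake fails [AND]: one cut set from each child combined → 1 × 1 × 1 = 1 cut set(s).
Rotor brake 2 inoperative [AND]: one cut set from each child combined → 1 × 1 × 1 = 1 cut set(s).
Converter path 2 fails [OR]: union of children's cut sets → 11 cut set(s).
Wind turbine shutdown fails [AND]: one cut set from each child combined → 11 × 1 = 11 cut set(s).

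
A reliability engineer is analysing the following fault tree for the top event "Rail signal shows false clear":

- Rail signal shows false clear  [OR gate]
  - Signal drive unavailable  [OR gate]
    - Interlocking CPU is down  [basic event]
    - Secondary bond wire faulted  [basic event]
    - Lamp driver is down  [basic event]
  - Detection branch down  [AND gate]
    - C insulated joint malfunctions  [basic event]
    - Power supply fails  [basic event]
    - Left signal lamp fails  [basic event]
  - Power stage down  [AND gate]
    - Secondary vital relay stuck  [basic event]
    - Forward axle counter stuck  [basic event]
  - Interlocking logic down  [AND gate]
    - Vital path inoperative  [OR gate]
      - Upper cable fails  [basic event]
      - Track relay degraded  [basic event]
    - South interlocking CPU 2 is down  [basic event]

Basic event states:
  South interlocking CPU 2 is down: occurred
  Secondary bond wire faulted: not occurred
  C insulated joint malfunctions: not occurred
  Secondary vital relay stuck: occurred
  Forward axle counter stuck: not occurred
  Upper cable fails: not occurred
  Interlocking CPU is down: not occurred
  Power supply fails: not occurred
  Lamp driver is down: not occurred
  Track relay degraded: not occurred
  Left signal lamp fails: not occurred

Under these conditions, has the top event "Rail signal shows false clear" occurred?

No

Signal drive unavailable [OR]: Interlocking CPU is down=not, Secondary bond wire faulted=not, Lamp driver is down=not → no input occurs → does not occur.
Detection branch down [AND]: C insulated joint malfunctions=not, Power supply fails=not, Left signal lamp fails=not → not all inputs occur → does not occur.
Power stage down [AND]: Secondary vital relay stuck=occurs, Forward axle counter stuck=not → not all inputs occur → does not occur.
Vital path inoperative [OR]: Upper cable fails=not, Track relay degraded=not → no input occurs → does not occur.
Interlocking logic down [AND]: Vital path inoperative=not, South interlocking CPU 2 is down=occurs → not all inputs occur → does not occur.
Rail signal shows false clear [OR]: Signal drive unavailable=not, Detection branch down=not, Power stage down=not, Interlocking logic down=not → no input occurs → does not occur.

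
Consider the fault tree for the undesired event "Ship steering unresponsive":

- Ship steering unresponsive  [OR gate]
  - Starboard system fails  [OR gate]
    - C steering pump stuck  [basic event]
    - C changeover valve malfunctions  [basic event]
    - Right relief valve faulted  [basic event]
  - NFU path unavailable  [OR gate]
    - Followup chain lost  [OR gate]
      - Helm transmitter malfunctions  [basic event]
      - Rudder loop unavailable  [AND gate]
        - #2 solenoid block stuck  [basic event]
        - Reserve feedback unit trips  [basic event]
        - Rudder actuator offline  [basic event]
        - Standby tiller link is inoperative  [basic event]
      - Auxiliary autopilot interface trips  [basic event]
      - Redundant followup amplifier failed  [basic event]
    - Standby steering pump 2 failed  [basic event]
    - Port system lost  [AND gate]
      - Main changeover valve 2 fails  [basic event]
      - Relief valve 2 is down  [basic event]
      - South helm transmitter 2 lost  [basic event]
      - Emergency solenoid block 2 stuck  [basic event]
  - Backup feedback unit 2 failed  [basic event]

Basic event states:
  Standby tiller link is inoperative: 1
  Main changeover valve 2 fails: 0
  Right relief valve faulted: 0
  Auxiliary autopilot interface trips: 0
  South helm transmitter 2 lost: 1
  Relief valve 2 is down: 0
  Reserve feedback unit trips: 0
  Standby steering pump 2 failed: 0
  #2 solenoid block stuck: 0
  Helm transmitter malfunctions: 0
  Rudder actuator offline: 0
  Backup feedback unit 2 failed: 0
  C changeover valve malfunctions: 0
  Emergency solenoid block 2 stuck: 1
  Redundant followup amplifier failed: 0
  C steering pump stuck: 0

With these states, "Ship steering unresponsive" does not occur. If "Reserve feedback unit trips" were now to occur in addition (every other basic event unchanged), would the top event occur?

No

Counterfactual: set "Reserve feedback unit trips" to occurred.
Starboard system fails [OR]: C steering pump stuck=not, C changeover valve malfunctions=not, Right relief valve faulted=not → no input occurs → does not occur.
Rudder loop unavailable [AND]: #2 solenoid block stuck=not, Reserve feedback unit trips=occurs, Rudder actuator offline=not, Standby tiller link is inoperative=occurs → not all inputs occur → does not occur.
Followup chain lost [OR]: Helm transmitter malfunctions=not, Rudder loop unavailable=not, Auxiliary autopilot interface trips=not, Redundant followup amplifier failed=not → no input occurs → does not occur.
Port system lost [AND]: Main changeover valve 2 fails=not, Relief valve 2 is down=not, South helm transmitter 2 lost=occurs, Emergency solenoid block 2 stuck=occurs → not all inputs occur → does not occur.
NFU path unavailable [OR]: Followup chain lost=not, Standby steering pump 2 failed=not, Port system lost=not → no input occurs → does not occur.
Ship steering unresponsive [OR]: Starboard system fails=not, NFU path unavailable=not, Backup feedback unit 2 failed=not → no input occurs → does not occur.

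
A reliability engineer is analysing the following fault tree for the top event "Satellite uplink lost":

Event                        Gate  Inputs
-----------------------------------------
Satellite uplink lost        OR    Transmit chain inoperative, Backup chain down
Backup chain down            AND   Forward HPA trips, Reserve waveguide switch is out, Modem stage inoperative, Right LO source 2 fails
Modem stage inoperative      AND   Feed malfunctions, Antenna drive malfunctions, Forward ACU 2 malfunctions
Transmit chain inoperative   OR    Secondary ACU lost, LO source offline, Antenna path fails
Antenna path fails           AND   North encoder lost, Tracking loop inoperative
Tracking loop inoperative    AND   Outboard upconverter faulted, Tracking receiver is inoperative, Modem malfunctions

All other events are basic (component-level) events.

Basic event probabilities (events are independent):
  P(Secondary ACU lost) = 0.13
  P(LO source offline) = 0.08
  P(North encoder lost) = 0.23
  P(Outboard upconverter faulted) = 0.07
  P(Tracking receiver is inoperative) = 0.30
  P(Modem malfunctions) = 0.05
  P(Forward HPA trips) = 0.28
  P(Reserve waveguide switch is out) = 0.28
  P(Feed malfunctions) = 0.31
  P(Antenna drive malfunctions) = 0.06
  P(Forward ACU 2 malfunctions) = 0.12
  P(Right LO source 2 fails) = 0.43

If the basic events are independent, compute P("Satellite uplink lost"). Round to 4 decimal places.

0.1999

P(Tracking loop inoperative) [AND] = 0.07 × 0.30 × 0.05 = 0.001050
P(Antenna path fails) [AND] = 0.23 × 0.001050 = 0.000242
P(Transmit chain inoperative) [OR] = 1 − (1−0.13) × (1−0.08) × (1−0.000242) = 0.199794
P(Modem stage inoperative) [AND] = 0.31 × 0.06 × 0.12 = 0.002232
P(Backup chain down) [AND] = 0.28 × 0.28 × 0.002232 × 0.43 = 0.000075
P(Satellite uplink lost) [OR] = 1 − (1−0.199794) × (1−0.000075) = 0.199854
Rounded to 4 decimal places: P(Satellite uplink lost) ≈ 0.1999.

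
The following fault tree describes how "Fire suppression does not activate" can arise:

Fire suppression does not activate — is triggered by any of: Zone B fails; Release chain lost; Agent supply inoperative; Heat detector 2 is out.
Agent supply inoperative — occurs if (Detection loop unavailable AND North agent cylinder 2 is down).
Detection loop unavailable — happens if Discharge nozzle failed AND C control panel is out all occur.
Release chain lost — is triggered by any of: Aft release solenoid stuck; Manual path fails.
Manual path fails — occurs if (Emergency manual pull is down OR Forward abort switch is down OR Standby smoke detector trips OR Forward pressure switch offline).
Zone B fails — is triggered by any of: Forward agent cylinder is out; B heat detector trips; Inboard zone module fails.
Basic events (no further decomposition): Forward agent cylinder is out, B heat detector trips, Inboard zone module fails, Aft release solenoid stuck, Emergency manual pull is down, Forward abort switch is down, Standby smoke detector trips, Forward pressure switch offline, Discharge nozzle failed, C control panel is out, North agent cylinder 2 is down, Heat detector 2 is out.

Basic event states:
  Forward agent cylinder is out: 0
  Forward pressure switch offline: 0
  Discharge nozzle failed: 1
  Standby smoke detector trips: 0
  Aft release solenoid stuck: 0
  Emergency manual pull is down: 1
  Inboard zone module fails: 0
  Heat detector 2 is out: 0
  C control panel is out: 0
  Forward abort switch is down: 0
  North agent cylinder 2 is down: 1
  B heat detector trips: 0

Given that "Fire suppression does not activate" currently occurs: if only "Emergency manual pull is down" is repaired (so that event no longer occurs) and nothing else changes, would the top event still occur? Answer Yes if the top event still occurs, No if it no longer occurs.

Counterfactual: set "Emergency manual pull is down" to not occurred.
Zone B fails [OR]: Forward agent cylinder is out=not, B heat detector trips=not, Inboard zone module fails=not → no input occurs → does not occur.
Manual path fails [OR]: Emergency manual pull is down=not, Forward abort switch is down=not, Standby smoke detector trips=not, Forward pressure switch offline=not → no input occurs → does not occur.
Release chain lost [OR]: Aft release solenoid stuck=not, Manual path fails=not → no input occurs → does not occur.
Detection loop unavailable [AND]: Discharge nozzle failed=occurs, C control panel is out=not → not all inputs occur → does not occur.
Agent supply inoperative [AND]: Detection loop unavailable=not, North agent cylinder 2 is down=occurs → not all inputs occur → does not occur.
Fire suppression does not activate [OR]: Zone B fails=not, Release chain lost=not, Agent supply inoperative=not, Heat detector 2 is out=not → no input occurs → does not occur.

No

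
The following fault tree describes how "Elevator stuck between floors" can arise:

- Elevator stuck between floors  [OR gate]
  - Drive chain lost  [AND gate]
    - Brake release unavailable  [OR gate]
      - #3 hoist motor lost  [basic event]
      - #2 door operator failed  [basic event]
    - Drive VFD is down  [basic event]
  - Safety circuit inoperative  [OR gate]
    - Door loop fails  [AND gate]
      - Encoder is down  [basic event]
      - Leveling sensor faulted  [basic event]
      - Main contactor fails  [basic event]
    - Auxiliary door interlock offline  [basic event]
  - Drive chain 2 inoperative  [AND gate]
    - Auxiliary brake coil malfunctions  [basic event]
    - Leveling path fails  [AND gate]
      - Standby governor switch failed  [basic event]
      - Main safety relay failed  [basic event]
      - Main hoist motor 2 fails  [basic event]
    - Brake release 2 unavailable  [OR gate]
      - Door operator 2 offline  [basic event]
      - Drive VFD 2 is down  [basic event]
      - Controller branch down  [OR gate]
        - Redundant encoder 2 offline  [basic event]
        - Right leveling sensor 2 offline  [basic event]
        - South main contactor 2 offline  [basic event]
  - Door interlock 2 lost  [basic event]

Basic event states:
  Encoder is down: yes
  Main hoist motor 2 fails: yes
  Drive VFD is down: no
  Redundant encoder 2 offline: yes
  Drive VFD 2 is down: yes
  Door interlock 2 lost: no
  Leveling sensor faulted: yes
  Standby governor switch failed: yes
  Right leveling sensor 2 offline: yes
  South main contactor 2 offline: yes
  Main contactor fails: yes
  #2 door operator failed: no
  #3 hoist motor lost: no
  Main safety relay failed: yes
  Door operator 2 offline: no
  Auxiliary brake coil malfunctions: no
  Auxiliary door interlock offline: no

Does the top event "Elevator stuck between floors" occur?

Brake release unavailable [OR]: #3 hoist motor lost=not, #2 door operator failed=not → no input occurs → does not occur.
Drive chain lost [AND]: Brake release unavailable=not, Drive VFD is down=not → not all inputs occur → does not occur.
Door loop fails [AND]: Encoder is down=occurs, Leveling sensor faulted=occurs, Main contactor fails=occurs → all inputs occur → occurs.
Safety circuit inoperative [OR]: Door loop fails=occurs, Auxiliary door interlock offline=not → at least one input occurs → occurs.
Leveling path fails [AND]: Standby governor switch failed=occurs, Main safety relay failed=occurs, Main hoist motor 2 fails=occurs → all inputs occur → occurs.
Controller branch down [OR]: Redundant encoder 2 offline=occurs, Right leveling sensor 2 offline=occurs, South main contactor 2 offline=occurs → at least one input occurs → occurs.
Brake release 2 unavailable [OR]: Door operator 2 offline=not, Drive VFD 2 is down=occurs, Controller branch down=occurs → at least one input occurs → occurs.
Drive chain 2 inoperative [AND]: Auxiliary brake coil malfunctions=not, Leveling path fails=occurs, Brake release 2 unavailable=occurs → not all inputs occur → does not occur.
Elevator stuck between floors [OR]: Drive chain lost=not, Safety circuit inoperative=occurs, Drive chain 2 inoperative=not, Door interlock 2 lost=not → at least one input occurs → occurs.

Yes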